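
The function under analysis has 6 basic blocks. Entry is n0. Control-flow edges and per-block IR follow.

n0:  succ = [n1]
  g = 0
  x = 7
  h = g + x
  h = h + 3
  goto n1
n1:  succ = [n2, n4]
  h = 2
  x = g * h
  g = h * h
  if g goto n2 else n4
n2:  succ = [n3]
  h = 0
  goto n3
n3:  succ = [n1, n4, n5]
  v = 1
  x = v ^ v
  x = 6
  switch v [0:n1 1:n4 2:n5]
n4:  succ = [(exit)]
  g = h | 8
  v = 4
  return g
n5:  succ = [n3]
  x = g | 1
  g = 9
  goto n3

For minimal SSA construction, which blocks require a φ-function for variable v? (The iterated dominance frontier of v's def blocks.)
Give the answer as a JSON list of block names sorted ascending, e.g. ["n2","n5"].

Answer: ["n1", "n3", "n4"]

Analysis:
idom tree: n1←n0 n2←n1 n3←n2 n4←n1 n5←n3
Dom at joins:
  n1: preds {n0,n3}: {n0} ∩ {n0,n1,n2,n3} = {n0}; idom=n0
  n3: preds {n2,n5}: {n0,n1,n2} ∩ {n0,n1,n2,n3,n5} = {n0,n1,n2}; idom=n2
  n4: preds {n1,n3}: {n0,n1} ∩ {n0,n1,n2,n3} = {n0,n1}; idom=n1

Frontier:
  n1←n0: walk · to n0
  n1←n3: walk n3→n2→n1 to n0
  n3←n2: walk · to n2
  n3←n5: walk n5→n3 to n2
  n4←n1: walk · to n1
  n4←n3: walk n3→n2 to n1
  DF(n0)=∅
  DF(n1)={n1}
  DF(n2)={n1,n4}
  DF(n3)={n1,n3,n4}
  DF(n4)=∅
  DF(n5)={n3}

φ for v: defs {n3,n4}
  DF⁺ = {n1,n3,n4}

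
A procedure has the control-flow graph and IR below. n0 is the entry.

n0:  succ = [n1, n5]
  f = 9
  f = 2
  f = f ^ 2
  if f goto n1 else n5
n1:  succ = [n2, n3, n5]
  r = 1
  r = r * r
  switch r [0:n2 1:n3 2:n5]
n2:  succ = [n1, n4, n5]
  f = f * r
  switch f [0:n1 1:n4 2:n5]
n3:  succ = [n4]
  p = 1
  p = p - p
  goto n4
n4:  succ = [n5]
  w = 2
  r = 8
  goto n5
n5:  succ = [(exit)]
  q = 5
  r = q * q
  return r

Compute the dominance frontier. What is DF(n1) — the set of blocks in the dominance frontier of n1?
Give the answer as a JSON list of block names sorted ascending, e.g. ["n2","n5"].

Answer: ["n1", "n5"]

Working:
idom tree: n1←n0 n2←n1 n3←n1 n4←n1 n5←n0
Join-block Dom:
  n1: preds {n0,n2}: {n0} ∩ {n0,n1,n2} = {n0}; idom=n0
  n4: preds {n2,n3}: {n0,n1,n2} ∩ {n0,n1,n3} = {n0,n1}; idom=n1
  n5: preds {n0,n1,n2,n4}: {n0} ∩ {n0,n1} ∩ {n0,n1,n2} ∩ {n0,n1,n4} = {n0}; idom=n0

DF derivation:
  join n1 pred n0: · stop@n0
  join n1 pred n2: n2→n1 stop@n0
  join n4 pred n2: n2 stop@n1
  join n4 pred n3: n3 stop@n1
  join n5 pred n0: · stop@n0
  join n5 pred n1: n1 stop@n0
  join n5 pred n2: n2→n1 stop@n0
  join n5 pred n4: n4→n1 stop@n0
  n0: DF=∅
  n1: DF={n1,n5}
  n2: DF={n1,n4,n5}
  n3: DF={n4}
  n4: DF={n5}
  n5: DF=∅

DF(n1) = ["n1", "n5"]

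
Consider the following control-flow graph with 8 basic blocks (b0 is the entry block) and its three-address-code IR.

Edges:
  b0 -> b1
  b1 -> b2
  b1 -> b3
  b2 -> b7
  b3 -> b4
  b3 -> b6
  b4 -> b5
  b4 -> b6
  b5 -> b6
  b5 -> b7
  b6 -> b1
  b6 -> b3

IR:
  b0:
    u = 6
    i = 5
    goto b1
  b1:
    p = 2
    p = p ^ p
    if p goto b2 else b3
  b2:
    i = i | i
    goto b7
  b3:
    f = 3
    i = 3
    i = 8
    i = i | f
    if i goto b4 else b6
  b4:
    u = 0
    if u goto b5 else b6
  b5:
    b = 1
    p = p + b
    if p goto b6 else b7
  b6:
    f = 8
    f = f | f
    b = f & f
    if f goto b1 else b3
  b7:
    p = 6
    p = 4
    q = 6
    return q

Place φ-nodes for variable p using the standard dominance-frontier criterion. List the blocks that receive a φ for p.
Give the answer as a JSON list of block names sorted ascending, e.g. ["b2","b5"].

idom tree: b1←b0 b2←b1 b3←b1 b4←b3 b5←b4 b6←b3 b7←b1
Dom∩ at merges:
  b1: preds {b0,b6}: {b0} ∩ {b0,b1,b3,b6} = {b0}; idom=b0
  b3: preds {b1,b6}: {b0,b1} ∩ {b0,b1,b3,b6} = {b0,b1}; idom=b1
  b6: preds {b3,b4,b5}: {b0,b1,b3} ∩ {b0,b1,b3,b4} ∩ {b0,b1,b3,b4,b5} = {b0,b1,b3}; idom=b3
  b7: preds {b2,b5}: {b0,b1,b2} ∩ {b0,b1,b3,b4,b5} = {b0,b1}; idom=b1

DF derivation:
  join b1 pred b0: · stop@b0
  join b1 pred b6: b6→b3→b1 stop@b0
  join b3 pred b1: · stop@b1
  join b3 pred b6: b6→b3 stop@b1
  join b6 pred b3: · stop@b3
  join b6 pred b4: b4 stop@b3
  join b6 pred b5: b5→b4 stop@b3
  join b7 pred b2: b2 stop@b1
  join b7 pred b5: b5→b4→b3 stop@b1
  DF(b0)=∅
  DF(b1)={b1}
  DF(b2)={b7}
  DF(b3)={b1,b3,b7}
  DF(b4)={b6,b7}
  DF(b5)={b6,b7}
  DF(b6)={b1,b3}
  DF(b7)=∅

φ for p: defs {b1,b5,b7}
  DF⁺ = {b1,b3,b6,b7}

Answer: ["b1", "b3", "b6", "b7"]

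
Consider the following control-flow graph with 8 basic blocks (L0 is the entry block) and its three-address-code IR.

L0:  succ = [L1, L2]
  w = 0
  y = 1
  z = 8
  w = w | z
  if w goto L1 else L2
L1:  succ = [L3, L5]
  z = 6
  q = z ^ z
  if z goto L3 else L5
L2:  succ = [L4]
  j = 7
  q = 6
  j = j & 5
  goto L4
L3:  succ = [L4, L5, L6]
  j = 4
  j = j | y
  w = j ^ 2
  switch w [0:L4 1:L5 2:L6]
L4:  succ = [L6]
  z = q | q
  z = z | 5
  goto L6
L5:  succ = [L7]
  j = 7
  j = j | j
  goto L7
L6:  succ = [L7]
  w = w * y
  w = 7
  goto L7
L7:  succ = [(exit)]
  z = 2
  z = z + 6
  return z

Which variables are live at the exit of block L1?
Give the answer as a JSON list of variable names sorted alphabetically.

Answer: ["q", "y"]

Working:
Block summaries:
  L0 def {w,y,z} use ∅
  L1 def {q,z} use ∅
  L2 def {j,q} use ∅
  L3 def {j,w} use {y}
  L4 def {z} use {q}
  L5 def {j} use ∅
  L6 def {w} use {w,y}
  L7 def {z} use ∅

Live sets:
  L0 li=∅ lo={w,y}
  L1 li={y} lo={q,y}
  L2 li={w,y} lo={q,w,y}
  L3 li={q,y} lo={q,w,y}
  L4 li={q,w,y} lo={w,y}
  L5 li=∅ lo=∅
  L6 li={w,y} lo=∅
  L7 li=∅ lo=∅

live-out(L1) = ["q", "y"]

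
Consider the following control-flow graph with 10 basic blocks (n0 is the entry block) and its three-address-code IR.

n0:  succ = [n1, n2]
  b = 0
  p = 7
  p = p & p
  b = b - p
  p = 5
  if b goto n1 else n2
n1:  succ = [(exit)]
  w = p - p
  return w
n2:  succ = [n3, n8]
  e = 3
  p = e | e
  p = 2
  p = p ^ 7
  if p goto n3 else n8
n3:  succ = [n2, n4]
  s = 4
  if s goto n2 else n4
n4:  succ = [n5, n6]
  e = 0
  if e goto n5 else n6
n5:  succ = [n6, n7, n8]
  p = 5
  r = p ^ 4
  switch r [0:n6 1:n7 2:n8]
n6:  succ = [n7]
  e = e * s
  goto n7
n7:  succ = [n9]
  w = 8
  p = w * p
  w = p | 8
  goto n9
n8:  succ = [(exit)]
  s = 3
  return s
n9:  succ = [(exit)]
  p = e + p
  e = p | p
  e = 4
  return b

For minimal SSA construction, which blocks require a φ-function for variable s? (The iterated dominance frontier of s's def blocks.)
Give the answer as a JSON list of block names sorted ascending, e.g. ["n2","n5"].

idom tree: n1←n0 n2←n0 n3←n2 n4←n3 n5←n4 n6←n4 n7←n4 n8←n2 n9←n7
Dom∩ at merges:
  n2: preds {n0,n3}: {n0} ∩ {n0,n2,n3} = {n0}; idom=n0
  n6: preds {n4,n5}: {n0,n2,n3,n4} ∩ {n0,n2,n3,n4,n5} = {n0,n2,n3,n4}; idom=n4
  n7: preds {n5,n6}: {n0,n2,n3,n4,n5} ∩ {n0,n2,n3,n4,n6} = {n0,n2,n3,n4}; idom=n4
  n8: preds {n2,n5}: {n0,n2} ∩ {n0,n2,n3,n4,n5} = {n0,n2}; idom=n2

DF derivation:
  n2←n0: walk · to n0
  n2←n3: walk n3→n2 to n0
  n6←n4: walk · to n4
  n6←n5: walk n5 to n4
  n7←n5: walk n5 to n4
  n7←n6: walk n6 to n4
  n8←n2: walk · to n2
  n8←n5: walk n5→n4→n3 to n2
  n0: DF=∅
  n1: DF=∅
  n2: DF={n2}
  n3: DF={n2,n8}
  n4: DF={n8}
  n5: DF={n6,n7,n8}
  n6: DF={n7}
  n7: DF=∅
  n8: DF=∅
  n9: DF=∅

φ for s: defs {n3,n8}
  DF⁺ = {n2,n8}

Answer: ["n2", "n8"]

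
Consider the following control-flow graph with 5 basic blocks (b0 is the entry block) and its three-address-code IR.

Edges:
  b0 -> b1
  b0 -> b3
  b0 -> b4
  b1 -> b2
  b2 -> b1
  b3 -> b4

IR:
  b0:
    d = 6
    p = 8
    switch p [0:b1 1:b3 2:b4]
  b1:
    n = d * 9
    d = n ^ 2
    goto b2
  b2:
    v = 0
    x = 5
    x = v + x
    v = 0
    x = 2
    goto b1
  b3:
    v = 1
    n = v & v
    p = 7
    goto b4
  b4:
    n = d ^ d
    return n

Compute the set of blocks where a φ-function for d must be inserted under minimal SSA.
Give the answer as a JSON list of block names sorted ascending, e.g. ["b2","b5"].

Answer: ["b1"]

Analysis:
idom tree: b1←b0 b2←b1 b3←b0 b4←b0
Join-block Dom:
  b1: preds {b0,b2}: {b0} ∩ {b0,b1,b2} = {b0}; idom=b0
  b4: preds {b0,b3}: {b0} ∩ {b0,b3} = {b0}; idom=b0

Frontier:
  join b1 pred b0: · stop@b0
  join b1 pred b2: b2→b1 stop@b0
  join b4 pred b0: · stop@b0
  join b4 pred b3: b3 stop@b0
  b0 → ∅
  b1 → {b1}
  b2 → {b1}
  b3 → {b4}
  b4 → ∅

φ for d: defs {b0,b1}
  DF⁺ = {b1}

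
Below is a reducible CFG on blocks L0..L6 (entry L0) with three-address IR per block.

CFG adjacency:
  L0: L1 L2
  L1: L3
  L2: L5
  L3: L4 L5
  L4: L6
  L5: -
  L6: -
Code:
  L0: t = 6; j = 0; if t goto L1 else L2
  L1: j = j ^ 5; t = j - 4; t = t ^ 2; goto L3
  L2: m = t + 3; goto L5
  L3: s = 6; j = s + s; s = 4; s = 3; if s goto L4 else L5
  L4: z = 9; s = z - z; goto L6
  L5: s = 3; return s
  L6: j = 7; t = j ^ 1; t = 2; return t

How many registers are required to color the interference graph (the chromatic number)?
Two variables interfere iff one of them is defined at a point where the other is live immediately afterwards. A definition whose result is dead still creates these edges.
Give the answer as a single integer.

Answer: 2

Analysis:
def/use:
  L0: {j,t} / ∅
  L1: {j,t} / {j}
  L2: {m} / {t}
  L3: {j,s} / ∅
  L4: {s,z} / ∅
  L5: {s} / ∅
  L6: {j,t} / ∅

Live sets:
  live L0: ∅→{j,t}
  live L1: {j}→∅
  live L2: {t}→∅
  live L3: ∅→∅
  live L4: ∅→∅
  live L5: ∅→∅
  live L6: ∅→∅

Conflict graph:
  j — {t}
  m — ∅
  s — ∅
  t — {j}
  z — ∅

Colouring:
  {j,t} pairwise interfere (2-clique) ⇒ χ ≥ 2
  assign j→c0 m→c0 s→c0 t→c1 z→c0 — no edge inside a register ⇒ χ ≤ 2
  χ = 2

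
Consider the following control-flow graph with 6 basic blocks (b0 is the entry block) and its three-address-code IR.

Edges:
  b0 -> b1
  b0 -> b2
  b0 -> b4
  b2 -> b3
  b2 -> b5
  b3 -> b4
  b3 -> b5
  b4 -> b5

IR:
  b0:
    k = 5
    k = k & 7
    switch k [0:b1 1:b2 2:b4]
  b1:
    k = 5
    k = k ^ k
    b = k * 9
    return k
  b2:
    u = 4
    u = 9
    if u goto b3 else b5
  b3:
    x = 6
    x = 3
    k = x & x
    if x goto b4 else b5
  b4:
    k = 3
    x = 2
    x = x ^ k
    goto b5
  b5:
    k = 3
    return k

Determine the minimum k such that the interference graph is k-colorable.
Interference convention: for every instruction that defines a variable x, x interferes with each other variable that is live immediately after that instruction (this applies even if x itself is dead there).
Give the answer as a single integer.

Answer: 2

Working:
def/use:
  b0: {k} / ∅
  b1: {b,k} / ∅
  b2: {u} / ∅
  b3: {k,x} / ∅
  b4: {k,x} / ∅
  b5: {k} / ∅

Backward fixpoint:
  b0: in=∅ out=∅
  b1: in=∅ out=∅
  b2: in=∅ out=∅
  b3: in=∅ out=∅
  b4: in=∅ out=∅
  b5: in=∅ out=∅

Interference:
  b — {k}
  k — {b,x}
  u — ∅
  x — {k}

Chromatic number:
  {b,k} pairwise interfere (2-clique) ⇒ χ ≥ 2
  2-colouring: r0={k,u}  r1={b,x}
  χ = 2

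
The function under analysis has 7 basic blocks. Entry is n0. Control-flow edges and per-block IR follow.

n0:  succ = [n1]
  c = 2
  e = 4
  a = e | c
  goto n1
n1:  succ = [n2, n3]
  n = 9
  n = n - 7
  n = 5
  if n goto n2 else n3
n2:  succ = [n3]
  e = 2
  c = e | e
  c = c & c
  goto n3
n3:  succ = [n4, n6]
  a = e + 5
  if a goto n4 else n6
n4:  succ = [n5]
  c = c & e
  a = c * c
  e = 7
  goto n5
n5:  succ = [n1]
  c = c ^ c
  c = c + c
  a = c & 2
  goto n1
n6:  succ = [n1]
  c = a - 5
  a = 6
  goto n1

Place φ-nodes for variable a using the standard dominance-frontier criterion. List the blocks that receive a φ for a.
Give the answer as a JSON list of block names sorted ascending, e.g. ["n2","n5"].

Answer: ["n1"]

Working:
idom tree: n1←n0 n2←n1 n3←n1 n4←n3 n5←n4 n6←n3
Dom at joins:
  n1: preds {n0,n5,n6}: {n0} ∩ {n0,n1,n3,n4,n5} ∩ {n0,n1,n3,n6} = {n0}; idom=n0
  n3: preds {n1,n2}: {n0,n1} ∩ {n0,n1,n2} = {n0,n1}; idom=n1

DF walk-up:
  join n1 pred n0: · stop@n0
  join n1 pred n5: n5→n4→n3→n1 stop@n0
  join n1 pred n6: n6→n3→n1 stop@n0
  join n3 pred n1: · stop@n1
  join n3 pred n2: n2 stop@n1
  n0 → ∅
  n1 → {n1}
  n2 → {n3}
  n3 → {n1}
  n4 → {n1}
  n5 → {n1}
  n6 → {n1}

φ for a: defs {n0,n3,n4,n5,n6}
  DF⁺ = {n1}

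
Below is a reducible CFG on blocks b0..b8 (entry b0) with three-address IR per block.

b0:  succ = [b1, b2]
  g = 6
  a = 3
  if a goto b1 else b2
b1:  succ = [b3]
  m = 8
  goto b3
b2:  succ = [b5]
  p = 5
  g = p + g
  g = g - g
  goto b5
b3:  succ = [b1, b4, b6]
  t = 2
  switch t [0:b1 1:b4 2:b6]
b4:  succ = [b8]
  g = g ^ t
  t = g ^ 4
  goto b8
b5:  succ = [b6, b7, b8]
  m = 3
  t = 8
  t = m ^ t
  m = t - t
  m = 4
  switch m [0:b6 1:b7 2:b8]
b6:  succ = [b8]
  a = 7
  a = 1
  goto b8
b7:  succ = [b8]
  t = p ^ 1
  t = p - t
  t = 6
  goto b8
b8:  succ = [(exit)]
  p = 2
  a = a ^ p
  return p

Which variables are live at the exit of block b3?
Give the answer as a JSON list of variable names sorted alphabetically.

Answer: ["a", "g", "t"]

Working:
def/use:
  b0 def {a,g} use ∅
  b1 def {m} use ∅
  b2 def {g,p} use {g}
  b3 def {t} use ∅
  b4 def {g,t} use {g,t}
  b5 def {m,t} use ∅
  b6 def {a} use ∅
  b7 def {t} use {p}
  b8 def {a,p} use {a}

Liveness:
  b0: in=∅ out={a,g}
  b1: in={a,g} out={a,g}
  b2: in={a,g} out={a,p}
  b3: in={a,g} out={a,g,t}
  b4: in={a,g,t} out={a}
  b5: in={a,p} out={a,p}
  b6: in=∅ out={a}
  b7: in={a,p} out={a}
  b8: in={a} out=∅

live-out(b3) = ["a", "g", "t"]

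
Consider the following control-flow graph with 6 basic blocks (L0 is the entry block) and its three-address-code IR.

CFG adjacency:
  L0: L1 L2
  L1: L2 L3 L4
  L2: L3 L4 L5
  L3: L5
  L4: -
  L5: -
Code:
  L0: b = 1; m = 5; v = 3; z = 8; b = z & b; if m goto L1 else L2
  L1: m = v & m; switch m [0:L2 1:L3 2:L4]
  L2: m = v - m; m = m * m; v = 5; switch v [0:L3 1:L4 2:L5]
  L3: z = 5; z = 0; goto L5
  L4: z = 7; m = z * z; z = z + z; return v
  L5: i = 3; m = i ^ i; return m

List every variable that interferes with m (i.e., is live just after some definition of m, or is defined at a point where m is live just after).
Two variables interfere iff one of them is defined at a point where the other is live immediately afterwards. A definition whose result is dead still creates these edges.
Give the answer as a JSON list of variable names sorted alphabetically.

Answer: ["b", "v", "z"]

Analysis:
Block summaries:
  L0: def={b,m,v,z} ue=∅
  L1: def={m} ue={m,v}
  L2: def={m,v} ue={m,v}
  L3: def={z} ue=∅
  L4: def={m,z} ue={v}
  L5: def={i,m} ue=∅

Live sets:
  L0 li=∅ lo={m,v}
  L1 li={m,v} lo={m,v}
  L2 li={m,v} lo={v}
  L3 li=∅ lo=∅
  L4 li={v} lo=∅
  L5 li=∅ lo=∅

Conflict graph:
  b↔{m,v,z}
  i↔∅
  m↔{b,v,z}
  v↔{b,m,z}
  z↔{b,m,v}

N(m) = ["b", "v", "z"]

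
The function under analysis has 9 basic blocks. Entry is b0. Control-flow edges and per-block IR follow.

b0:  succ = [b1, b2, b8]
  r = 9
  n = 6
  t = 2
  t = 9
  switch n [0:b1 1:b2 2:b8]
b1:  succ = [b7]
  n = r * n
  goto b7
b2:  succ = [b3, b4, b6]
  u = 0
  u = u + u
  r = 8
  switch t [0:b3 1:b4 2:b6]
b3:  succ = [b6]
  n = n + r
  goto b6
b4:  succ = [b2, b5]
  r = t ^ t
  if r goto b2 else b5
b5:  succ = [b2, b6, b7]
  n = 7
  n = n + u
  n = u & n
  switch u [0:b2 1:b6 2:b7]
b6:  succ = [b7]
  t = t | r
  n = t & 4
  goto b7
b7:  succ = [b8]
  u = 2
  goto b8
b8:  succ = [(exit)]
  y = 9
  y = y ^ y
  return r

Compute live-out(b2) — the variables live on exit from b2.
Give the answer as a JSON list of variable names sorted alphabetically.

Block summaries:
  b0: {n,r,t} / ∅
  b1: {n} / {n,r}
  b2: {r,u} / {t}
  b3: {n} / {n,r}
  b4: {r} / {t}
  b5: {n} / {u}
  b6: {n,t} / {r,t}
  b7: {u} / ∅
  b8: {y} / {r}

Live sets:
  b0 li=∅ lo={n,r,t}
  b1 li={n,r} lo={r}
  b2 li={n,t} lo={n,r,t,u}
  b3 li={n,r,t} lo={r,t}
  b4 li={n,t,u} lo={n,r,t,u}
  b5 li={r,t,u} lo={n,r,t}
  b6 li={r,t} lo={r}
  b7 li={r} lo={r}
  b8 li={r} lo=∅

live-out(b2) = ["n", "r", "t", "u"]

Answer: ["n", "r", "t", "u"]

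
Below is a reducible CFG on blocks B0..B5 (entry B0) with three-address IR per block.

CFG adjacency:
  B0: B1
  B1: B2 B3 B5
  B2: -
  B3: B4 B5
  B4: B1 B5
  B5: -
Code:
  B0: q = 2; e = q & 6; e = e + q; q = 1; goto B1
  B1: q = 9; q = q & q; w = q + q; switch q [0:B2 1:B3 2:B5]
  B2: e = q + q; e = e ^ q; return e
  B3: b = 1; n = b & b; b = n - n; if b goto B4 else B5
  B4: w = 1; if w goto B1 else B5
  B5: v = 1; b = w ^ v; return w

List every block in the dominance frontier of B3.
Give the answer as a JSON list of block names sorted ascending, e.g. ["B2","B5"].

idom tree: B1←B0 B2←B1 B3←B1 B4←B3 B5←B1
Dom at joins:
  B1: preds {B0,B4}: {B0} ∩ {B0,B1,B3,B4} = {B0}; idom=B0
  B5: preds {B1,B3,B4}: {B0,B1} ∩ {B0,B1,B3} ∩ {B0,B1,B3,B4} = {B0,B1}; idom=B1

DF walk-up:
  B1←B0: walk · to B0
  B1←B4: walk B4→B3→B1 to B0
  B5←B1: walk · to B1
  B5←B3: walk B3 to B1
  B5←B4: walk B4→B3 to B1
  B0: DF=∅
  B1: DF={B1}
  B2: DF=∅
  B3: DF={B1,B5}
  B4: DF={B1,B5}
  B5: DF=∅

DF(B3) = ["B1", "B5"]

Answer: ["B1", "B5"]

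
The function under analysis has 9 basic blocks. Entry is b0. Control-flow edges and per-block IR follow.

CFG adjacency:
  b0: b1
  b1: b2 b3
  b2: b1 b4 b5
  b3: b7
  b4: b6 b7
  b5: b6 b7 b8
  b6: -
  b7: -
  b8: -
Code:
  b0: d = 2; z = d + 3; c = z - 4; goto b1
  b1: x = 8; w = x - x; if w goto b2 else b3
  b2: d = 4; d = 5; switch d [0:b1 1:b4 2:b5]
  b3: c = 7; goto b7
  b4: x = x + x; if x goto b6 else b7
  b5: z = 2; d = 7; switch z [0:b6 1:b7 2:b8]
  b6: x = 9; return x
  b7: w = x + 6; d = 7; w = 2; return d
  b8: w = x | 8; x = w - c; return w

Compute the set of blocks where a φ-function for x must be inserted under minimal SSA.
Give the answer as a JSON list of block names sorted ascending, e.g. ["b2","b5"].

Answer: ["b1", "b6", "b7"]

Analysis:
idom tree: b1←b0 b2←b1 b3←b1 b4←b2 b5←b2 b6←b2 b7←b1 b8←b5
Dom at joins:
  b1: preds {b0,b2}: {b0} ∩ {b0,b1,b2} = {b0}; idom=b0
  b6: preds {b4,b5}: {b0,b1,b2,b4} ∩ {b0,b1,b2,b5} = {b0,b1,b2}; idom=b2
  b7: preds {b3,b4,b5}: {b0,b1,b3} ∩ {b0,b1,b2,b4} ∩ {b0,b1,b2,b5} = {b0,b1}; idom=b1

DF derivation:
  join b1 pred b0: · stop@b0
  join b1 pred b2: b2→b1 stop@b0
  join b6 pred b4: b4 stop@b2
  join b6 pred b5: b5 stop@b2
  join b7 pred b3: b3 stop@b1
  join b7 pred b4: b4→b2 stop@b1
  join b7 pred b5: b5→b2 stop@b1
  DF(b0)=∅
  DF(b1)={b1}
  DF(b2)={b1,b7}
  DF(b3)={b7}
  DF(b4)={b6,b7}
  DF(b5)={b6,b7}
  DF(b6)=∅
  DF(b7)=∅
  DF(b8)=∅

φ for x: defs {b1,b4,b6,b8}
  DF⁺ = {b1,b6,b7}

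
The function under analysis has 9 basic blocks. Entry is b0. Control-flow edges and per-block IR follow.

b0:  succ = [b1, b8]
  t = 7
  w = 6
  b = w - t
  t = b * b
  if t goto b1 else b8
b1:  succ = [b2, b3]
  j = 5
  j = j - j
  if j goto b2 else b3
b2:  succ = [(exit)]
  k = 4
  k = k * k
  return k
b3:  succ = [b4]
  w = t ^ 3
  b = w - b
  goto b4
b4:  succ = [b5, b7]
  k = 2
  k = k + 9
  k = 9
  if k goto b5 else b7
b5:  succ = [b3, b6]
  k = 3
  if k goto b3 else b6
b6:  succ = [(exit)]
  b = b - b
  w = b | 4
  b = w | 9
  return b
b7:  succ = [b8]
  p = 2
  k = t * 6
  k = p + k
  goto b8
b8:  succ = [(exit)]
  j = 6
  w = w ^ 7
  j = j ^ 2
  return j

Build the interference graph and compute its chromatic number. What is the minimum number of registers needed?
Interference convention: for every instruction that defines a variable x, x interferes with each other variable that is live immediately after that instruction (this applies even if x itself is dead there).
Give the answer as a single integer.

Answer: 4

Analysis:
Per-block:
  b0: {b,t,w} / ∅
  b1: {j} / ∅
  b2: {k} / ∅
  b3: {b,w} / {b,t}
  b4: {k} / ∅
  b5: {k} / ∅
  b6: {b,w} / {b}
  b7: {k,p} / {t}
  b8: {j,w} / {w}

Liveness:
  live b0: ∅→{b,t,w}
  live b1: {b,t}→{b,t}
  live b2: ∅→∅
  live b3: {b,t}→{b,t,w}
  live b4: {b,t,w}→{b,t,w}
  live b5: {b,t}→{b,t}
  live b6: {b}→∅
  live b7: {t,w}→{w}
  live b8: {w}→∅

Conflict graph:
  b — {j,k,t,w}
  j — {b,t,w}
  k — {b,p,t,w}
  p — {k,t,w}
  t — {b,j,k,p,w}
  w — {b,j,k,p,t}

Colouring:
  clique {b,j,t,w} ⇒ need ≥ 4
  4-colouring: c0={t}  c1={w}  c2={b,p}  c3={j,k}
  χ = 4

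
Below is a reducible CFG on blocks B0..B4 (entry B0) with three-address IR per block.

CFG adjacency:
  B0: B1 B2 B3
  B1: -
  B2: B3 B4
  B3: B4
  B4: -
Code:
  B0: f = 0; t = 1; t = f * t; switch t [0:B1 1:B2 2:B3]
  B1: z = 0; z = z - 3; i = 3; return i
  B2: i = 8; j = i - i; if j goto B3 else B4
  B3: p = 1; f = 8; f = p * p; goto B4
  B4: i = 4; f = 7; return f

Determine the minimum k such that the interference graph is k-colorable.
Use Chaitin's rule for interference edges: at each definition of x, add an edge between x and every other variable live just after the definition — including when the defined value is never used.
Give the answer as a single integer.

Block summaries:
  B0 def {f,t} use ∅
  B1 def {i,z} use ∅
  B2 def {i,j} use ∅
  B3 def {f,p} use ∅
  B4 def {f,i} use ∅

Liveness:
  B0 li=∅ lo=∅
  B1 li=∅ lo=∅
  B2 li=∅ lo=∅
  B3 li=∅ lo=∅
  B4 li=∅ lo=∅

Interference:
  f — {p,t}
  i — ∅
  j — ∅
  p — {f}
  t — {f}
  z — ∅

Chromatic number:
  lower bound: {f,p} mutually conflict ⇒ χ ≥ 2
  2-colouring: c0={f,i,j,z}  c1={p,t}
  χ = 2

Answer: 2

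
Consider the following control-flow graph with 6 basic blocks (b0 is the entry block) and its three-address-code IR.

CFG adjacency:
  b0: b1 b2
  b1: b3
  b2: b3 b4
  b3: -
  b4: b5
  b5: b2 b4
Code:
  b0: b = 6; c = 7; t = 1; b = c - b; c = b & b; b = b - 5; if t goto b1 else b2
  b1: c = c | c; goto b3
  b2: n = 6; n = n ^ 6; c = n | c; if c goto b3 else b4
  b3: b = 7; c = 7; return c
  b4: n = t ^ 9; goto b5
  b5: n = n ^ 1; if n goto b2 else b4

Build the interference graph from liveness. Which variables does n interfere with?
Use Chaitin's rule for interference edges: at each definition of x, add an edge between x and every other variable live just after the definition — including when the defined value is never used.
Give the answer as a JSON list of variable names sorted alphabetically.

Answer: ["c", "t"]

Derivation:
def/use:
  b0: {b,c,t} / ∅
  b1: {c} / {c}
  b2: {c,n} / {c}
  b3: {b,c} / ∅
  b4: {n} / {t}
  b5: {n} / {n}

Liveness:
  live b0: ∅→{c,t}
  live b1: {c}→∅
  live b2: {c,t}→{c,t}
  live b3: ∅→∅
  live b4: {c,t}→{c,n,t}
  live b5: {c,n,t}→{c,t}

Interference:
  b: {c,t}
  c: {b,n,t}
  n: {c,t}
  t: {b,c,n}

N(n) = ["c", "t"]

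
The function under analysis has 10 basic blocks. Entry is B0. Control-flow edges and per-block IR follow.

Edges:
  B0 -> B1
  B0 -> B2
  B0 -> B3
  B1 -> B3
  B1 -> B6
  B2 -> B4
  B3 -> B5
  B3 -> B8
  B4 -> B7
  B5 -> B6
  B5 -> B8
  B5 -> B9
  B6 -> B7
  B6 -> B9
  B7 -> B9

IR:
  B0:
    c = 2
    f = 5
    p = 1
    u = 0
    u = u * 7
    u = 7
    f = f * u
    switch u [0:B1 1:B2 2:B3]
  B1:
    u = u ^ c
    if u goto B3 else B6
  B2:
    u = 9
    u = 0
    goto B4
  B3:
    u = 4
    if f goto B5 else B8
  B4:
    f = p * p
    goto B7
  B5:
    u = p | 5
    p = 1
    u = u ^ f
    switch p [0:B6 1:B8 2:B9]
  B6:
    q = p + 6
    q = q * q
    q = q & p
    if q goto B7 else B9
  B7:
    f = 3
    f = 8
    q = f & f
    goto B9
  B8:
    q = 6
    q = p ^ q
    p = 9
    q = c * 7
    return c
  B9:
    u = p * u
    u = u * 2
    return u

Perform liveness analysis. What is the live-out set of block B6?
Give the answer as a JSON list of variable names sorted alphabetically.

Per-block:
  B0 def {c,f,p,u} use ∅
  B1 def {u} use {c,u}
  B2 def {u} use ∅
  B3 def {u} use {f}
  B4 def {f} use {p}
  B5 def {p,u} use {f,p}
  B6 def {q} use {p}
  B7 def {f,q} use ∅
  B8 def {p,q} use {c,p}
  B9 def {u} use {p,u}

Liveness:
  B0 li=∅ lo={c,f,p,u}
  B1 li={c,f,p,u} lo={c,f,p,u}
  B2 li={p} lo={p,u}
  B3 li={c,f,p} lo={c,f,p}
  B4 li={p,u} lo={p,u}
  B5 li={c,f,p} lo={c,p,u}
  B6 li={p,u} lo={p,u}
  B7 li={p,u} lo={p,u}
  B8 li={c,p} lo=∅
  B9 li={p,u} lo=∅

live-out(B6) = ["p", "u"]

Answer: ["p", "u"]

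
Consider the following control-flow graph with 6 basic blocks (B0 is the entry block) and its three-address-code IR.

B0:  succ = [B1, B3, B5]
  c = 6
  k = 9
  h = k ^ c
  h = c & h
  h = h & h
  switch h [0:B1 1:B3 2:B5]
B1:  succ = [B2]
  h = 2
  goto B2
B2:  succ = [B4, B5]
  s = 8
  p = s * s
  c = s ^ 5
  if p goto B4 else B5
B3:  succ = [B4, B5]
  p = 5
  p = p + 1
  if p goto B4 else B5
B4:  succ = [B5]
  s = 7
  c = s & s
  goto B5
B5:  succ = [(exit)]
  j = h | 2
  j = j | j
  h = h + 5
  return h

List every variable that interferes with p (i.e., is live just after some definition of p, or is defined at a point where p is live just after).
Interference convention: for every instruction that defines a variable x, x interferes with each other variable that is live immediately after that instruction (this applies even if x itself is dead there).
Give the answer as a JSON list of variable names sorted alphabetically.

Block summaries:
  B0: def={c,h,k} ue=∅
  B1: def={h} ue=∅
  B2: def={c,p,s} ue=∅
  B3: def={p} ue=∅
  B4: def={c,s} ue=∅
  B5: def={h,j} ue={h}

Live sets:
  B0 li=∅ lo={h}
  B1 li=∅ lo={h}
  B2 li={h} lo={h}
  B3 li={h} lo={h}
  B4 li={h} lo={h}
  B5 li={h} lo=∅

Conflict graph:
  c — {h,k,p}
  h — {c,j,p,s}
  j — {h}
  k — {c}
  p — {c,h,s}
  s — {h,p}

N(p) = ["c", "h", "s"]

Answer: ["c", "h", "s"]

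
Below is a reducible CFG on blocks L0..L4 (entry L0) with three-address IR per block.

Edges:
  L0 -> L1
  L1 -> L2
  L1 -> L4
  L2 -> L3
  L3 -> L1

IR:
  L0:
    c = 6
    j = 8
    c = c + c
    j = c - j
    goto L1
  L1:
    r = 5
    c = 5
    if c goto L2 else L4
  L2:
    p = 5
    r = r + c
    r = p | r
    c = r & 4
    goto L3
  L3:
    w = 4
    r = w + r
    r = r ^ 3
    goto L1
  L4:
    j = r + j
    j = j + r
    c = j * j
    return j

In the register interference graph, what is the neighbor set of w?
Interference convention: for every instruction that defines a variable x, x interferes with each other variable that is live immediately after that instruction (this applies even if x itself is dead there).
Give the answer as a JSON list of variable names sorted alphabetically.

Answer: ["j", "r"]

Derivation:
Block summaries:
  L0: def={c,j} ue=∅
  L1: def={c,r} ue=∅
  L2: def={c,p,r} ue={c,r}
  L3: def={r,w} ue={r}
  L4: def={c,j} ue={j,r}

Backward fixpoint:
  L0 li=∅ lo={j}
  L1 li={j} lo={c,j,r}
  L2 li={c,j,r} lo={j,r}
  L3 li={j,r} lo={j}
  L4 li={j,r} lo=∅

Conflict graph:
  c — {j,p,r}
  j — {c,p,r,w}
  p — {c,j,r}
  r — {c,j,p,w}
  w — {j,r}

N(w) = ["j", "r"]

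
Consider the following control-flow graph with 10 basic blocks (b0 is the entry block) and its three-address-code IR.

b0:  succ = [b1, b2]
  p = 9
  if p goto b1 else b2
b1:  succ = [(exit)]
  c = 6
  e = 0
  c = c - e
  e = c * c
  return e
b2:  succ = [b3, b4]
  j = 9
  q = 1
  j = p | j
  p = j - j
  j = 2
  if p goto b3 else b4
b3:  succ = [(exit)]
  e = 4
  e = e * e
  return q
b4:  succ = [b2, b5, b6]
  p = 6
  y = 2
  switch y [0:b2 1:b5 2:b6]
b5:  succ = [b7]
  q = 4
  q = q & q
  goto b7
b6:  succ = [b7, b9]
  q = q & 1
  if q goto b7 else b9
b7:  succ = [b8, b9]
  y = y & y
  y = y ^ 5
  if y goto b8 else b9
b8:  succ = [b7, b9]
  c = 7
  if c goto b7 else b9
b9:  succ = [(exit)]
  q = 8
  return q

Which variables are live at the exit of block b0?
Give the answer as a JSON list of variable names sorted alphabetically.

Block summaries:
  b0: {p} / ∅
  b1: {c,e} / ∅
  b2: {j,p,q} / {p}
  b3: {e} / {q}
  b4: {p,y} / ∅
  b5: {q} / ∅
  b6: {q} / {q}
  b7: {y} / {y}
  b8: {c} / ∅
  b9: {q} / ∅

Live sets:
  b0: in=∅ out={p}
  b1: in=∅ out=∅
  b2: in={p} out={q}
  b3: in={q} out=∅
  b4: in={q} out={p,q,y}
  b5: in={y} out={y}
  b6: in={q,y} out={y}
  b7: in={y} out={y}
  b8: in={y} out={y}
  b9: in=∅ out=∅

live-out(b0) = ["p"]

Answer: ["p"]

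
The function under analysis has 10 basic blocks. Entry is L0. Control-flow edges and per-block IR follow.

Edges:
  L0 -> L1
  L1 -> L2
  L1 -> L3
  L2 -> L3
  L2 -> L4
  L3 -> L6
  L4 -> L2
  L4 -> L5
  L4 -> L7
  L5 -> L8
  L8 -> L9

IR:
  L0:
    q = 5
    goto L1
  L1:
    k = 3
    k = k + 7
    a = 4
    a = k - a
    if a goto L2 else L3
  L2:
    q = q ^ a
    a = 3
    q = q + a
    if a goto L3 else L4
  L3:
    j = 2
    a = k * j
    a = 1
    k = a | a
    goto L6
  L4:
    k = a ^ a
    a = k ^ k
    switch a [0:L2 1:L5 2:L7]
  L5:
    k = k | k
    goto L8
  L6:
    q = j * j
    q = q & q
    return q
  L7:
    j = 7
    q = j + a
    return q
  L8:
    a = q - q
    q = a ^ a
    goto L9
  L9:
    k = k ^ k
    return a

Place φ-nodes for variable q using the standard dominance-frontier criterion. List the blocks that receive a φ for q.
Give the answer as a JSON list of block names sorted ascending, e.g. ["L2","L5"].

Answer: ["L2", "L3"]

Derivation:
idom tree: L1←L0 L2←L1 L3←L1 L4←L2 L5←L4 L6←L3 L7←L4 L8←L5 L9←L8
Dom at joins:
  L2: preds {L1,L4}: {L0,L1} ∩ {L0,L1,L2,L4} = {L0,L1}; idom=L1
  L3: preds {L1,L2}: {L0,L1} ∩ {L0,L1,L2} = {L0,L1}; idom=L1

DF walk-up:
  L2←L1: walk · to L1
  L2←L4: walk L4→L2 to L1
  L3←L1: walk · to L1
  L3←L2: walk L2 to L1
  L0: DF=∅
  L1: DF=∅
  L2: DF={L2,L3}
  L3: DF=∅
  L4: DF={L2}
  L5: DF=∅
  L6: DF=∅
  L7: DF=∅
  L8: DF=∅
  L9: DF=∅

φ for q: defs {L0,L2,L6,L7,L8}
  DF⁺ = {L2,L3}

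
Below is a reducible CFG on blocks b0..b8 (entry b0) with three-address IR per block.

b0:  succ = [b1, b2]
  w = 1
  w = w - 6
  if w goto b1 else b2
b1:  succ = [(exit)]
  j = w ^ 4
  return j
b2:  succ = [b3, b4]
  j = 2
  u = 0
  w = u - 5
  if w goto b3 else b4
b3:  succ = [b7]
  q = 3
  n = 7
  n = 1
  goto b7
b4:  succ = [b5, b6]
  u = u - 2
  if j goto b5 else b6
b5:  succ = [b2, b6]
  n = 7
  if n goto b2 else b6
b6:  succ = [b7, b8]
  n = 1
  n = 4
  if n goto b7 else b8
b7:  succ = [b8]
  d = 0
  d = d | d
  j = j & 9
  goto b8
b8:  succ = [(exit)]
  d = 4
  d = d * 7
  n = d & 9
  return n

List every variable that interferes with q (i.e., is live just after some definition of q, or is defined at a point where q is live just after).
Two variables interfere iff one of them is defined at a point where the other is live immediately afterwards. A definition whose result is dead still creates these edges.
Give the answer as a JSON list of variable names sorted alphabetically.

def/use:
  b0: {w} / ∅
  b1: {j} / {w}
  b2: {j,u,w} / ∅
  b3: {n,q} / ∅
  b4: {u} / {j,u}
  b5: {n} / ∅
  b6: {n} / ∅
  b7: {d,j} / {j}
  b8: {d,n} / ∅

Liveness:
  b0 li=∅ lo={w}
  b1 li={w} lo=∅
  b2 li=∅ lo={j,u}
  b3 li={j} lo={j}
  b4 li={j,u} lo={j}
  b5 li={j} lo={j}
  b6 li={j} lo={j}
  b7 li={j} lo=∅
  b8 li=∅ lo=∅

Conflict graph:
  d↔{j}
  j↔{d,n,q,u,w}
  n↔{j}
  q↔{j}
  u↔{j,w}
  w↔{j,u}

N(q) = ["j"]

Answer: ["j"]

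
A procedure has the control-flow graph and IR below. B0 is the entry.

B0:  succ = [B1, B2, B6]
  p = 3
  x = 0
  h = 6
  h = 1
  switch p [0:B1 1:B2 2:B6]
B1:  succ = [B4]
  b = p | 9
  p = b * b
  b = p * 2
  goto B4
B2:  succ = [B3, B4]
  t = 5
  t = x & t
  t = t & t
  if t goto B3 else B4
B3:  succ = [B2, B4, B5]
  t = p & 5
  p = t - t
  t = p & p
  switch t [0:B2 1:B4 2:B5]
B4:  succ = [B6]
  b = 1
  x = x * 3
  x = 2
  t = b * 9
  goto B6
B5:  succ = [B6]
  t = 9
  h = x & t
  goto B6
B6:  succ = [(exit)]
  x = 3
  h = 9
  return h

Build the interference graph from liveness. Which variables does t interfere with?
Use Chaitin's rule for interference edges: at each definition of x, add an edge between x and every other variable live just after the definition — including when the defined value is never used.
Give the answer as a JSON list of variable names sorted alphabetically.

Answer: ["p", "x"]

Working:
def/use:
  B0: {h,p,x} / ∅
  B1: {b,p} / {p}
  B2: {t} / {x}
  B3: {p,t} / {p}
  B4: {b,t,x} / {x}
  B5: {h,t} / {x}
  B6: {h,x} / ∅

Backward fixpoint:
  live B0: ∅→{p,x}
  live B1: {p,x}→{x}
  live B2: {p,x}→{p,x}
  live B3: {p,x}→{p,x}
  live B4: {x}→∅
  live B5: {x}→∅
  live B6: ∅→∅

Conflict graph:
  b: {x}
  h: {p,x}
  p: {h,t,x}
  t: {p,x}
  x: {b,h,p,t}

N(t) = ["p", "x"]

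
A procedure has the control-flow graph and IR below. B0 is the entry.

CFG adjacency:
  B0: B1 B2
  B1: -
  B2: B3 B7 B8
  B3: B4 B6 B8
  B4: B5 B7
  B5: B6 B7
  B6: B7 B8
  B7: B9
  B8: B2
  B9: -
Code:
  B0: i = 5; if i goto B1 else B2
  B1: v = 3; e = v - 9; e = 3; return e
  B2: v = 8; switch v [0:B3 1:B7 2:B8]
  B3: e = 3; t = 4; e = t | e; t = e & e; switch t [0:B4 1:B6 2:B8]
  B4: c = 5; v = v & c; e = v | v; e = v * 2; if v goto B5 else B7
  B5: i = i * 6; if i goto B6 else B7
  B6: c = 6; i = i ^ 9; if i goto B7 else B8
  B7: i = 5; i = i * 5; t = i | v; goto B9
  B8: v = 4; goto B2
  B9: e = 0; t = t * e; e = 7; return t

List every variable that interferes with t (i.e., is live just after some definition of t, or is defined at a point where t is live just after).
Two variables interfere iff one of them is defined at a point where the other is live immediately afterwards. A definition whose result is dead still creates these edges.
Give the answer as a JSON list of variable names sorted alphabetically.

Answer: ["e", "i", "v"]

Analysis:
Per-block:
  B0: {i} / ∅
  B1: {e,v} / ∅
  B2: {v} / ∅
  B3: {e,t} / ∅
  B4: {c,e,v} / {v}
  B5: {i} / {i}
  B6: {c,i} / {i}
  B7: {i,t} / {v}
  B8: {v} / ∅
  B9: {e,t} / {t}

Backward fixpoint:
  B0 li=∅ lo={i}
  B1 li=∅ lo=∅
  B2 li={i} lo={i,v}
  B3 li={i,v} lo={i,v}
  B4 li={i,v} lo={i,v}
  B5 li={i,v} lo={i,v}
  B6 li={i,v} lo={i,v}
  B7 li={v} lo={t}
  B8 li={i} lo={i}
  B9 li={t} lo=∅

Interference:
  c: {i,v}
  e: {i,t,v}
  i: {c,e,t,v}
  t: {e,i,v}
  v: {c,e,i,t}

N(t) = ["e", "i", "v"]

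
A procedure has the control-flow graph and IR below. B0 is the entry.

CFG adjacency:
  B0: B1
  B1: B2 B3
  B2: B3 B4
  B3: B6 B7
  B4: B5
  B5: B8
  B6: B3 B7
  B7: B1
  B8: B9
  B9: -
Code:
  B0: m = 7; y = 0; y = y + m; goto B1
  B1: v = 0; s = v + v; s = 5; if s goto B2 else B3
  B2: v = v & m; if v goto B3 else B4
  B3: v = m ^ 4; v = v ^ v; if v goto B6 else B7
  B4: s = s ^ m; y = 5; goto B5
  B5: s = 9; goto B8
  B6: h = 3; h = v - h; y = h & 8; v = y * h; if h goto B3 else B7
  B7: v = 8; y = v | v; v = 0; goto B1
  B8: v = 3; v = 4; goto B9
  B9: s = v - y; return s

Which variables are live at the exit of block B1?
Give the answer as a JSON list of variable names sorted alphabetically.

def/use:
  B0: {m,y} / ∅
  B1: {s,v} / ∅
  B2: {v} / {m,v}
  B3: {v} / {m}
  B4: {s,y} / {m,s}
  B5: {s} / ∅
  B6: {h,v,y} / {v}
  B7: {v,y} / ∅
  B8: {v} / ∅
  B9: {s} / {v,y}

Liveness:
  B0 li=∅ lo={m}
  B1 li={m} lo={m,s,v}
  B2 li={m,s,v} lo={m,s}
  B3 li={m} lo={m,v}
  B4 li={m,s} lo={y}
  B5 li={y} lo={y}
  B6 li={m,v} lo={m}
  B7 li={m} lo={m}
  B8 li={y} lo={v,y}
  B9 li={v,y} lo=∅

live-out(B1) = ["m", "s", "v"]

Answer: ["m", "s", "v"]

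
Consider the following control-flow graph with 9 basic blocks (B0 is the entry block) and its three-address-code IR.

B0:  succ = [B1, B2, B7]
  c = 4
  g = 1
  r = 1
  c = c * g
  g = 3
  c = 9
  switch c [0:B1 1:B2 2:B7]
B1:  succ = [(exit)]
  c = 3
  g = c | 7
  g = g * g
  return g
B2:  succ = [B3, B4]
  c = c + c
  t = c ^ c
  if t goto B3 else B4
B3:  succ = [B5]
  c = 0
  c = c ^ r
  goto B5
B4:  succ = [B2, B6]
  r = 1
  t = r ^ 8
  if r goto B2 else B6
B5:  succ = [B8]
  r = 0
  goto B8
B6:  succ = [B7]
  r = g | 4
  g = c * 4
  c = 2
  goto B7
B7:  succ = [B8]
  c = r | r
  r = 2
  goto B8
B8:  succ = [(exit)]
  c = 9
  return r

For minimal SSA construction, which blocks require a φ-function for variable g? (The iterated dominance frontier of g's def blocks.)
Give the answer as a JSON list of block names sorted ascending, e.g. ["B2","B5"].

Answer: ["B7", "B8"]

Working:
idom tree: B1←B0 B2←B0 B3←B2 B4←B2 B5←B3 B6←B4 B7←B0 B8←B0
Join-block Dom:
  B2: preds {B0,B4}: {B0} ∩ {B0,B2,B4} = {B0}; idom=B0
  B7: preds {B0,B6}: {B0} ∩ {B0,B2,B4,B6} = {B0}; idom=B0
  B8: preds {B5,B7}: {B0,B2,B3,B5} ∩ {B0,B7} = {B0}; idom=B0

DF derivation:
  B2←B0: walk · to B0
  B2←B4: walk B4→B2 to B0
  B7←B0: walk · to B0
  B7←B6: walk B6→B4→B2 to B0
  B8←B5: walk B5→B3→B2 to B0
  B8←B7: walk B7 to B0
  DF(B0)=∅
  DF(B1)=∅
  DF(B2)={B2,B7,B8}
  DF(B3)={B8}
  DF(B4)={B2,B7}
  DF(B5)={B8}
  DF(B6)={B7}
  DF(B7)={B8}
  DF(B8)=∅

φ for g: defs {B0,B1,B6}
  DF⁺ = {B7,B8}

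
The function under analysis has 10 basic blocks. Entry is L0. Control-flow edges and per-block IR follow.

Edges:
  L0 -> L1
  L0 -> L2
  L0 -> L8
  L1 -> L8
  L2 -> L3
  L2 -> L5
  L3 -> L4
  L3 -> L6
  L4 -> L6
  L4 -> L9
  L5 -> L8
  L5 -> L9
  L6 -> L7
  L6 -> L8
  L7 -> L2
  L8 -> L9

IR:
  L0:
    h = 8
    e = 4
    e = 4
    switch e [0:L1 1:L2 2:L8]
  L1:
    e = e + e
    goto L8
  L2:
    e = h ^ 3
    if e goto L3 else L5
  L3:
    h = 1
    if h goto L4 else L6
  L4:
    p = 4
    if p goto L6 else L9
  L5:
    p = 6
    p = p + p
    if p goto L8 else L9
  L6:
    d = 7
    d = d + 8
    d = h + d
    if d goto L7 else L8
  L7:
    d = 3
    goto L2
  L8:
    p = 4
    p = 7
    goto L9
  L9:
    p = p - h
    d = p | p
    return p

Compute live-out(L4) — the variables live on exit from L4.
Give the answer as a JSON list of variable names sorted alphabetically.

def/use:
  L0: {e,h} / ∅
  L1: {e} / {e}
  L2: {e} / {h}
  L3: {h} / ∅
  L4: {p} / ∅
  L5: {p} / ∅
  L6: {d} / {h}
  L7: {d} / ∅
  L8: {p} / ∅
  L9: {d,p} / {h,p}

Backward fixpoint:
  L0 li=∅ lo={e,h}
  L1 li={e,h} lo={h}
  L2 li={h} lo={h}
  L3 li=∅ lo={h}
  L4 li={h} lo={h,p}
  L5 li={h} lo={h,p}
  L6 li={h} lo={h}
  L7 li={h} lo={h}
  L8 li={h} lo={h,p}
  L9 li={h,p} lo=∅

live-out(L4) = ["h", "p"]

Answer: ["h", "p"]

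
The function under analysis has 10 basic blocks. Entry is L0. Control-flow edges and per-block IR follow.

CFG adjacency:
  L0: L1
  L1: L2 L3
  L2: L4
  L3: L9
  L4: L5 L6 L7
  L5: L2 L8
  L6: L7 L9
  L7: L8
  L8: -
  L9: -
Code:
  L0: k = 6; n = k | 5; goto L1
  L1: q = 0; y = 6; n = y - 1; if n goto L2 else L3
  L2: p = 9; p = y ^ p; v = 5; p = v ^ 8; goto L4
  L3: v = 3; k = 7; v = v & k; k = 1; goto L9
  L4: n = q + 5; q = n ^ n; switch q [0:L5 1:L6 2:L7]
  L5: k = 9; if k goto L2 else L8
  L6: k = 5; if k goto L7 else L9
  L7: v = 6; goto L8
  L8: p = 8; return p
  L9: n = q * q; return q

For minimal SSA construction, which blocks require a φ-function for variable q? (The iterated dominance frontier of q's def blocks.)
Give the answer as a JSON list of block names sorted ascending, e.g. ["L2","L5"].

idom tree: L1←L0 L2←L1 L3←L1 L4←L2 L5←L4 L6←L4 L7←L4 L8←L4 L9←L1
Dom∩ at merges:
  L2: preds {L1,L5}: {L0,L1} ∩ {L0,L1,L2,L4,L5} = {L0,L1}; idom=L1
  L7: preds {L4,L6}: {L0,L1,L2,L4} ∩ {L0,L1,L2,L4,L6} = {L0,L1,L2,L4}; idom=L4
  L8: preds {L5,L7}: {L0,L1,L2,L4,L5} ∩ {L0,L1,L2,L4,L7} = {L0,L1,L2,L4}; idom=L4
  L9: preds {L3,L6}: {L0,L1,L3} ∩ {L0,L1,L2,L4,L6} = {L0,L1}; idom=L1

DF walk-up:
  L2←L1: walk · to L1
  L2←L5: walk L5→L4→L2 to L1
  L7←L4: walk · to L4
  L7←L6: walk L6 to L4
  L8←L5: walk L5 to L4
  L8←L7: walk L7 to L4
  L9←L3: walk L3 to L1
  L9←L6: walk L6→L4→L2 to L1
  L0: DF=∅
  L1: DF=∅
  L2: DF={L2,L9}
  L3: DF={L9}
  L4: DF={L2,L9}
  L5: DF={L2,L8}
  L6: DF={L7,L9}
  L7: DF={L8}
  L8: DF=∅
  L9: DF=∅

φ for q: defs {L1,L4}
  DF⁺ = {L2,L9}

Answer: ["L2", "L9"]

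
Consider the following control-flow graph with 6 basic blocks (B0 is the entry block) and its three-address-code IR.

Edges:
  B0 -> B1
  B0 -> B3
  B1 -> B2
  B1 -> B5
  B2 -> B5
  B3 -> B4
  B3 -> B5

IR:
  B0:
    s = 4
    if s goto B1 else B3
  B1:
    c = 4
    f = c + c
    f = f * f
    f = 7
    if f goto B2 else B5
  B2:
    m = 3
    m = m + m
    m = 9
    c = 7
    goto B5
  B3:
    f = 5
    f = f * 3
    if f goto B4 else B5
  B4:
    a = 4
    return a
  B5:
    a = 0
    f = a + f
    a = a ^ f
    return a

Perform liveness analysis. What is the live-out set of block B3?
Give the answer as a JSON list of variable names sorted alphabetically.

Per-block:
  B0: {s} / ∅
  B1: {c,f} / ∅
  B2: {c,m} / ∅
  B3: {f} / ∅
  B4: {a} / ∅
  B5: {a,f} / {f}

Live sets:
  B0: in=∅ out=∅
  B1: in=∅ out={f}
  B2: in={f} out={f}
  B3: in=∅ out={f}
  B4: in=∅ out=∅
  B5: in={f} out=∅

live-out(B3) = ["f"]

Answer: ["f"]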